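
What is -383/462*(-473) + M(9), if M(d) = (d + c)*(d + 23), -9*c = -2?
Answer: 86591/126 ≈ 687.23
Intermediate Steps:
c = 2/9 (c = -⅑*(-2) = 2/9 ≈ 0.22222)
M(d) = (23 + d)*(2/9 + d) (M(d) = (d + 2/9)*(d + 23) = (2/9 + d)*(23 + d) = (23 + d)*(2/9 + d))
-383/462*(-473) + M(9) = -383/462*(-473) + (46/9 + 9² + (209/9)*9) = -383*1/462*(-473) + (46/9 + 81 + 209) = -383/462*(-473) + 2656/9 = 16469/42 + 2656/9 = 86591/126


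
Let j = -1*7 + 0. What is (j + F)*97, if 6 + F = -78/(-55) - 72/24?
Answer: -77794/55 ≈ -1414.4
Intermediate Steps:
F = -417/55 (F = -6 + (-78/(-55) - 72/24) = -6 + (-78*(-1/55) - 72*1/24) = -6 + (78/55 - 3) = -6 - 87/55 = -417/55 ≈ -7.5818)
j = -7 (j = -7 + 0 = -7)
(j + F)*97 = (-7 - 417/55)*97 = -802/55*97 = -77794/55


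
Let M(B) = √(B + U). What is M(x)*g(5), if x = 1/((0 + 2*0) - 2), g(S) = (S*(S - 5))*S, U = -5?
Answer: 0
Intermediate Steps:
g(S) = S²*(-5 + S) (g(S) = (S*(-5 + S))*S = S²*(-5 + S))
x = -½ (x = 1/((0 + 0) - 2) = 1/(0 - 2) = 1/(-2) = -½ ≈ -0.50000)
M(B) = √(-5 + B) (M(B) = √(B - 5) = √(-5 + B))
M(x)*g(5) = √(-5 - ½)*(5²*(-5 + 5)) = √(-11/2)*(25*0) = (I*√22/2)*0 = 0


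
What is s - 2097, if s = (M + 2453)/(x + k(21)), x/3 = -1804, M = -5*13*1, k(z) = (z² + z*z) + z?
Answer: -3152587/1503 ≈ -2097.5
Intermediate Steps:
k(z) = z + 2*z² (k(z) = (z² + z²) + z = 2*z² + z = z + 2*z²)
M = -65 (M = -65*1 = -65)
x = -5412 (x = 3*(-1804) = -5412)
s = -796/1503 (s = (-65 + 2453)/(-5412 + 21*(1 + 2*21)) = 2388/(-5412 + 21*(1 + 42)) = 2388/(-5412 + 21*43) = 2388/(-5412 + 903) = 2388/(-4509) = 2388*(-1/4509) = -796/1503 ≈ -0.52961)
s - 2097 = -796/1503 - 2097 = -3152587/1503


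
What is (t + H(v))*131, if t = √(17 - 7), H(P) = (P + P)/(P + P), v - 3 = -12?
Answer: 131 + 131*√10 ≈ 545.26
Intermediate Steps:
v = -9 (v = 3 - 12 = -9)
H(P) = 1 (H(P) = (2*P)/((2*P)) = (2*P)*(1/(2*P)) = 1)
t = √10 ≈ 3.1623
(t + H(v))*131 = (√10 + 1)*131 = (1 + √10)*131 = 131 + 131*√10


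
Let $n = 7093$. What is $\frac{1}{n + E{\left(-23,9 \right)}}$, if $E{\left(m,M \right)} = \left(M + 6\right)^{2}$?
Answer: $\frac{1}{7318} \approx 0.00013665$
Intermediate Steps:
$E{\left(m,M \right)} = \left(6 + M\right)^{2}$
$\frac{1}{n + E{\left(-23,9 \right)}} = \frac{1}{7093 + \left(6 + 9\right)^{2}} = \frac{1}{7093 + 15^{2}} = \frac{1}{7093 + 225} = \frac{1}{7318}$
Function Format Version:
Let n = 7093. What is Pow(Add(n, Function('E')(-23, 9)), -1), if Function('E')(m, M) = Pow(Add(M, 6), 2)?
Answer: Rational(1, 7318) ≈ 0.00013665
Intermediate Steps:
Function('E')(m, M) = Pow(Add(6, M), 2)
Pow(Add(n, Function('E')(-23, 9)), -1) = Pow(Add(7093, Pow(Add(6, 9), 2)), -1) = Pow(Add(7093, Pow(15, 2)), -1) = Pow(Add(7093, 225), -1) = Pow(7318, -1) = Rational(1, 7318)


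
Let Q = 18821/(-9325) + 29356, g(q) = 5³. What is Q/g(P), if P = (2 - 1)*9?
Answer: 273725879/1165625 ≈ 234.83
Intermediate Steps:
P = 9 (P = 1*9 = 9)
g(q) = 125
Q = 273725879/9325 (Q = 18821*(-1/9325) + 29356 = -18821/9325 + 29356 = 273725879/9325 ≈ 29354.)
Q/g(P) = (273725879/9325)/125 = (273725879/9325)*(1/125) = 273725879/1165625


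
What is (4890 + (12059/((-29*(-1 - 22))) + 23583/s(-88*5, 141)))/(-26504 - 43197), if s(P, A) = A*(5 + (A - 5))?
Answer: -21699980290/308092987509 ≈ -0.070433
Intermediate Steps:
s(P, A) = A² (s(P, A) = A*(5 + (-5 + A)) = A*A = A²)
(4890 + (12059/((-29*(-1 - 22))) + 23583/s(-88*5, 141)))/(-26504 - 43197) = (4890 + (12059/((-29*(-1 - 22))) + 23583/(141²)))/(-26504 - 43197) = (4890 + (12059/((-29*(-23))) + 23583/19881))/(-69701) = (4890 + (12059/667 + 23583*(1/19881)))*(-1/69701) = (4890 + (12059*(1/667) + 7861/6627))*(-1/69701) = (4890 + (12059/667 + 7861/6627))*(-1/69701) = (4890 + 85158280/4420209)*(-1/69701) = (21699980290/4420209)*(-1/69701) = -21699980290/308092987509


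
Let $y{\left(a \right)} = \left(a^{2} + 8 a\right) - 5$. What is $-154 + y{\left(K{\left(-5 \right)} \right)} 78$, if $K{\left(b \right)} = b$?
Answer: $-1714$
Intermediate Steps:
$y{\left(a \right)} = -5 + a^{2} + 8 a$
$-154 + y{\left(K{\left(-5 \right)} \right)} 78 = -154 + \left(-5 + \left(-5\right)^{2} + 8 \left(-5\right)\right) 78 = -154 + \left(-5 + 25 - 40\right) 78 = -154 - 1560 = -1714$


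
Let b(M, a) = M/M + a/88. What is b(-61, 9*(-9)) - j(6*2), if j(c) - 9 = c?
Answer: -1841/88 ≈ -20.920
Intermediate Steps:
j(c) = 9 + c
b(M, a) = 1 + a/88 (b(M, a) = 1 + a*(1/88) = 1 + a/88)
b(-61, 9*(-9)) - j(6*2) = (1 + (9*(-9))/88) - (9 + 6*2) = (1 + (1/88)*(-81)) - (9 + 12) = (1 - 81/88) - 1*21 = 7/88 - 21 = -1841/88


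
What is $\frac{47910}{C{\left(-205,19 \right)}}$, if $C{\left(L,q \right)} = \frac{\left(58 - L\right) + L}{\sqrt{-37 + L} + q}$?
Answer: $\frac{455145}{29} + \frac{263505 i \sqrt{2}}{29} \approx 15695.0 + 12850.0 i$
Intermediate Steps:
$C{\left(L,q \right)} = \frac{58}{q + \sqrt{-37 + L}}$
$\frac{47910}{C{\left(-205,19 \right)}} = \frac{47910}{58 \frac{1}{19 + \sqrt{-37 - 205}}} = \frac{47910}{58 \frac{1}{19 + \sqrt{-242}}} = \frac{47910}{58 \frac{1}{19 + 11 i \sqrt{2}}} = 47910 \left(\frac{19}{58} + \frac{11 i \sqrt{2}}{58}\right) = \frac{455145}{29} + \frac{263505 i \sqrt{2}}{29}$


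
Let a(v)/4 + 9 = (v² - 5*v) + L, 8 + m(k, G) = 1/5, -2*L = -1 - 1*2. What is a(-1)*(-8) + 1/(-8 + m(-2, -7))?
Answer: 3787/79 ≈ 47.937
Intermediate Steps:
L = 3/2 (L = -(-1 - 1*2)/2 = -(-1 - 2)/2 = -½*(-3) = 3/2 ≈ 1.5000)
m(k, G) = -39/5 (m(k, G) = -8 + 1/5 = -8 + ⅕ = -39/5)
a(v) = -30 - 20*v + 4*v² (a(v) = -36 + 4*((v² - 5*v) + 3/2) = -36 + 4*(3/2 + v² - 5*v) = -36 + (6 - 20*v + 4*v²) = -30 - 20*v + 4*v²)
a(-1)*(-8) + 1/(-8 + m(-2, -7)) = (-30 - 20*(-1) + 4*(-1)²)*(-8) + 1/(-8 - 39/5) = (-30 + 20 + 4*1)*(-8) + 1/(-79/5) = (-30 + 20 + 4)*(-8) - 5/79 = -6*(-8) - 5/79 = 48 - 5/79 = 3787/79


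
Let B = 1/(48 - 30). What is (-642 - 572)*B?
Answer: -607/9 ≈ -67.444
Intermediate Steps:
B = 1/18 ≈ 0.055556
(-642 - 572)*B = (-642 - 572)*(1/18) = -1214*1/18 = -607/9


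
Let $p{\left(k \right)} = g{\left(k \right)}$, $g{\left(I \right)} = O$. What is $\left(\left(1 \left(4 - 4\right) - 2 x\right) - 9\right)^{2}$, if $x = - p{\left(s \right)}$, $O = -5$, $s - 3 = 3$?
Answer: $361$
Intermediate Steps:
$s = 6$ ($s = 3 + 3 = 6$)
$g{\left(I \right)} = -5$
$p{\left(k \right)} = -5$
$x = 5$ ($x = \left(-1\right) \left(-5\right) = 5$)
$\left(\left(1 \left(4 - 4\right) - 2 x\right) - 9\right)^{2} = \left(\left(1 \left(4 - 4\right) - 10\right) - 9\right)^{2} = \left(\left(1 \cdot 0 - 10\right) - 9\right)^{2} = \left(\left(0 - 10\right) - 9\right)^{2} = \left(-10 - 9\right)^{2} = \left(-19\right)^{2} = 361$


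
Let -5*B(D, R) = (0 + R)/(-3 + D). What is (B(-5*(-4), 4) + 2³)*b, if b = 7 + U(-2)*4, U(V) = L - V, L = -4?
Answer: -676/85 ≈ -7.9529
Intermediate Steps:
B(D, R) = -R/(5*(-3 + D)) (B(D, R) = -(0 + R)/(5*(-3 + D)) = -R/(5*(-3 + D)))
U(V) = -4 - V
b = -1 (b = 7 + (-4 - 1*(-2))*4 = 7 + (-4 + 2)*4 = 7 - 2*4 = 7 - 8 = -1)
(B(-5*(-4), 4) + 2³)*b = (-1*4/(-15 + 5*(-5*(-4))) + 2³)*(-1) = (-1*4/(-15 + 5*20) + 8)*(-1) = (-1*4/(-15 + 100) + 8)*(-1) = (-1*4/85 + 8)*(-1) = (-1*4*1/85 + 8)*(-1) = (-4/85 + 8)*(-1) = (676/85)*(-1) = -676/85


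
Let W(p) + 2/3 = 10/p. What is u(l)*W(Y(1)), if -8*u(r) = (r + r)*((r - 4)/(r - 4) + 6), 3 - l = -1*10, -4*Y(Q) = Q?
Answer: 5551/6 ≈ 925.17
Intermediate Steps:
Y(Q) = -Q/4
l = 13 (l = 3 - (-1)*10 = 3 - 1*(-10) = 3 + 10 = 13)
W(p) = -⅔ + 10/p
u(r) = -7*r/4 (u(r) = -(r + r)*((r - 4)/(r - 4) + 6)/8 = -2*r*((-4 + r)/(-4 + r) + 6)/8 = -2*r*(1 + 6)/8 = -2*r*7/8 = -7*r/4)
u(l)*W(Y(1)) = (-7/4*13)*(-⅔ + 10/((-¼*1))) = -91*(-⅔ + 10/(-¼))/4 = -91*(-⅔ + 10*(-4))/4 = -91*(-⅔ - 40)/4 = -91/4*(-122/3) = 5551/6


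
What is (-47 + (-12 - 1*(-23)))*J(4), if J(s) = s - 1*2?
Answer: -72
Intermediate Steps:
J(s) = -2 + s (J(s) = s - 2 = -2 + s)
(-47 + (-12 - 1*(-23)))*J(4) = (-47 + (-12 - 1*(-23)))*(-2 + 4) = (-47 + (-12 + 23))*2 = (-47 + 11)*2 = -36*2 = -72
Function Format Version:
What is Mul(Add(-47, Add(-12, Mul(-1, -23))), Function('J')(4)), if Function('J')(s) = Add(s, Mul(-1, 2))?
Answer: -72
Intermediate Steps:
Function('J')(s) = Add(-2, s) (Function('J')(s) = Add(s, -2) = Add(-2, s))
Mul(Add(-47, Add(-12, Mul(-1, -23))), Function('J')(4)) = Mul(Add(-47, Add(-12, Mul(-1, -23))), Add(-2, 4)) = Mul(Add(-47, Add(-12, 23)), 2) = Mul(Add(-47, 11), 2) = Mul(-36, 2) = -72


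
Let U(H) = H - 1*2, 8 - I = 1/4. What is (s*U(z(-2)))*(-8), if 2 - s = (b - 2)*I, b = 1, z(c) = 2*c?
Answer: 468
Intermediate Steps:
I = 31/4 (I = 8 - 1/4 = 31/4 ≈ 7.7500)
U(H) = -2 + H (U(H) = H - 2 = -2 + H)
s = 39/4 (s = 2 - (1 - 2)*31/4 = 2 - (-1)*31/4 = 2 - 1*(-31/4) = 2 + 31/4 = 39/4 ≈ 9.7500)
(s*U(z(-2)))*(-8) = (39*(-2 + 2*(-2))/4)*(-8) = (39*(-2 - 4)/4)*(-8) = ((39/4)*(-6))*(-8) = -117/2*(-8) = 468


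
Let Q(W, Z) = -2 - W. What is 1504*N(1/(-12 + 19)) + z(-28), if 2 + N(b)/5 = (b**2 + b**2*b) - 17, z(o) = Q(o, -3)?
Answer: -48938762/343 ≈ -1.4268e+5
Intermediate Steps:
z(o) = -2 - o
N(b) = -95 + 5*b**2 + 5*b**3 (N(b) = -10 + 5*((b**2 + b**2*b) - 17) = -10 + 5*((b**2 + b**3) - 17) = -10 + 5*(-17 + b**2 + b**3) = -10 + (-85 + 5*b**2 + 5*b**3) = -95 + 5*b**2 + 5*b**3)
1504*N(1/(-12 + 19)) + z(-28) = 1504*(-95 + 5*(1/(-12 + 19))**2 + 5*(1/(-12 + 19))**3) + (-2 - 1*(-28)) = 1504*(-95 + 5*(1/7)**2 + 5*(1/7)**3) + (-2 + 28) = 1504*(-95 + 5*(1/7)**2 + 5*(1/7)**3) + 26 = 1504*(-95 + 5*(1/49) + 5*(1/343)) + 26 = 1504*(-95 + 5/49 + 5/343) + 26 = 1504*(-32545/343) + 26 = -48947680/343 + 26 = -48938762/343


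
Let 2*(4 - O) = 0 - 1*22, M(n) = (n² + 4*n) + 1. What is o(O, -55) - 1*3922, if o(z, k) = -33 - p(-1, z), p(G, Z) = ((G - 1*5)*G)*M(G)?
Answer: -3943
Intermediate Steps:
M(n) = 1 + n² + 4*n
p(G, Z) = G*(-5 + G)*(1 + G² + 4*G) (p(G, Z) = ((G - 1*5)*G)*(1 + G² + 4*G) = ((G - 5)*G)*(1 + G² + 4*G) = ((-5 + G)*G)*(1 + G² + 4*G) = (G*(-5 + G))*(1 + G² + 4*G) = G*(-5 + G)*(1 + G² + 4*G))
O = 15 (O = 4 - (0 - 1*22)/2 = 4 - (0 - 22)/2 = 4 - ½*(-22) = 4 + 11 = 15)
o(z, k) = -21 (o(z, k) = -33 - (-1)*(-5 - 1)*(1 + (-1)² + 4*(-1)) = -33 - (-1)*(-6)*(1 + 1 - 4) = -33 - (-1)*(-6)*(-2) = -33 - 1*(-12) = -33 + 12 = -21)
o(O, -55) - 1*3922 = -21 - 1*3922 = -21 - 3922 = -3943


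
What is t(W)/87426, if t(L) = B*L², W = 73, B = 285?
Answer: 506255/29142 ≈ 17.372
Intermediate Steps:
t(L) = 285*L²
t(W)/87426 = (285*73²)/87426 = (285*5329)*(1/87426) = 1518765*(1/87426) = 506255/29142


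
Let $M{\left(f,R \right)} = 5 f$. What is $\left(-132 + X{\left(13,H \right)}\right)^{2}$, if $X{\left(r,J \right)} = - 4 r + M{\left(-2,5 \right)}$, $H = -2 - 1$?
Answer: $37636$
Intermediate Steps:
$H = -3$ ($H = -2 - 1 = -3$)
$X{\left(r,J \right)} = -10 - 4 r$ ($X{\left(r,J \right)} = - 4 r + 5 \left(-2\right) = - 4 r - 10 = -10 - 4 r$)
$\left(-132 + X{\left(13,H \right)}\right)^{2} = \left(-132 - 62\right)^{2} = \left(-194\right)^{2} = 37636$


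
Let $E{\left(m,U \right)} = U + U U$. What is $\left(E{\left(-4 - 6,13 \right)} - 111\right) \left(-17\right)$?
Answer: $-1207$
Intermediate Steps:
$E{\left(m,U \right)} = U + U^{2}$
$\left(E{\left(-4 - 6,13 \right)} - 111\right) \left(-17\right) = \left(13 \left(1 + 13\right) - 111\right) \left(-17\right) = \left(13 \cdot 14 - 111\right) \left(-17\right) = \left(182 - 111\right) \left(-17\right) = 71 \left(-17\right) = -1207$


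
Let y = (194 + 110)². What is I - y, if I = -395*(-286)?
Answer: 20554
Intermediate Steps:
y = 92416 (y = 304² = 92416)
I = 112970
I - y = 112970 - 1*92416 = 112970 - 92416 = 20554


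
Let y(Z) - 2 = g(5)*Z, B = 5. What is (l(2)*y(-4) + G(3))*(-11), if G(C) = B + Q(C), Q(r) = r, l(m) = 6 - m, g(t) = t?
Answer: 704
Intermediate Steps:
y(Z) = 2 + 5*Z
G(C) = 5 + C
(l(2)*y(-4) + G(3))*(-11) = ((6 - 1*2)*(2 + 5*(-4)) + (5 + 3))*(-11) = ((6 - 2)*(2 - 20) + 8)*(-11) = (4*(-18) + 8)*(-11) = (-72 + 8)*(-11) = -64*(-11) = 704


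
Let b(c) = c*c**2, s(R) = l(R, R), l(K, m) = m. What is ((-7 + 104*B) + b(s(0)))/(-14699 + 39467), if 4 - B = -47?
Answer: 5297/24768 ≈ 0.21386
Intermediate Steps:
B = 51 (B = 4 - 1*(-47) = 4 + 47 = 51)
s(R) = R
b(c) = c**3
((-7 + 104*B) + b(s(0)))/(-14699 + 39467) = ((-7 + 104*51) + 0**3)/(-14699 + 39467) = ((-7 + 5304) + 0)/24768 = (5297 + 0)*(1/24768) = 5297*(1/24768) = 5297/24768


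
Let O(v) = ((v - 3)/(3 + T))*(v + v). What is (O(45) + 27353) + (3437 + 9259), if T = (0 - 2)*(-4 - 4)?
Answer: 764711/19 ≈ 40248.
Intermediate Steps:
T = 16 (T = -2*(-8) = 16)
O(v) = 2*v*(-3/19 + v/19) (O(v) = ((v - 3)/(3 + 16))*(v + v) = ((-3 + v)/19)*(2*v) = ((-3 + v)*(1/19))*(2*v) = (-3/19 + v/19)*(2*v) = 2*v*(-3/19 + v/19))
(O(45) + 27353) + (3437 + 9259) = ((2/19)*45*(-3 + 45) + 27353) + (3437 + 9259) = ((2/19)*45*42 + 27353) + 12696 = (3780/19 + 27353) + 12696 = 523487/19 + 12696 = 764711/19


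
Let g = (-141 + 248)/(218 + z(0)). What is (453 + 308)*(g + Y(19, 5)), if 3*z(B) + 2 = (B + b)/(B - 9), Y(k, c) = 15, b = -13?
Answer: 69330144/5881 ≈ 11789.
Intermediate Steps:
z(B) = -⅔ + (-13 + B)/(3*(-9 + B)) (z(B) = -⅔ + ((B - 13)/(B - 9))/3 = -⅔ + ((-13 + B)/(-9 + B))/3 = -⅔ + (-13 + B)/(3*(-9 + B)))
g = 2889/5881 (g = (-141 + 248)/(218 + (5 - 1*0)/(3*(-9 + 0))) = 107/(218 + (⅓)*(5 + 0)/(-9)) = 107/(218 + (⅓)*(-⅑)*5) = 107/(218 - 5/27) = 107/(5881/27) = 107*(27/5881) = 2889/5881 ≈ 0.49124)
(453 + 308)*(g + Y(19, 5)) = (453 + 308)*(2889/5881 + 15) = 761*(91104/5881) = 69330144/5881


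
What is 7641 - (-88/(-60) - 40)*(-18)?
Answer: 34737/5 ≈ 6947.4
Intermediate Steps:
7641 - (-88/(-60) - 40)*(-18) = 7641 - (-88*(-1/60) - 40)*(-18) = 7641 - (22/15 - 40)*(-18) = 7641 - (-578)*(-18)/15 = 7641 - 1*3468/5 = 7641 - 3468/5 = 34737/5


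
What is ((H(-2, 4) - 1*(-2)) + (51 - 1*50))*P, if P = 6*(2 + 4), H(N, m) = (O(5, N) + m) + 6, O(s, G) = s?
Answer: 648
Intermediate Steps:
H(N, m) = 11 + m (H(N, m) = (5 + m) + 6 = 11 + m)
P = 36 (P = 6*6 = 36)
((H(-2, 4) - 1*(-2)) + (51 - 1*50))*P = (((11 + 4) - 1*(-2)) + (51 - 1*50))*36 = ((15 + 2) + (51 - 50))*36 = (17 + 1)*36 = 18*36 = 648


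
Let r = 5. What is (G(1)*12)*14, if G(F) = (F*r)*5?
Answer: 4200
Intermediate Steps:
G(F) = 25*F (G(F) = (F*5)*5 = (5*F)*5 = 25*F)
(G(1)*12)*14 = ((25*1)*12)*14 = (25*12)*14 = 300*14 = 4200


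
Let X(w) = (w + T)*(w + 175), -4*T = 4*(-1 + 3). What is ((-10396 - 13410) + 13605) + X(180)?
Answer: 52989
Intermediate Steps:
T = -2 (T = -(-1 + 3) = -2 ≈ -2.0000)
X(w) = (-2 + w)*(175 + w) (X(w) = (w - 2)*(w + 175) = (-2 + w)*(175 + w))
((-10396 - 13410) + 13605) + X(180) = ((-10396 - 13410) + 13605) + (-350 + 180² + 173*180) = (-23806 + 13605) + (-350 + 32400 + 31140) = -10201 + 63190 = 52989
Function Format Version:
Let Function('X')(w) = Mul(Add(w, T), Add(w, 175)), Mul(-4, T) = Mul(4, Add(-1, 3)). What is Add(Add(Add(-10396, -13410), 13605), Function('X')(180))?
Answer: 52989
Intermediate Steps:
T = -2 (T = Mul(Rational(-1, 4), Mul(4, Add(-1, 3))) = Mul(Rational(-1, 4), Mul(4, 2)) = Mul(Rational(-1, 4), 8) = -2)
Function('X')(w) = Mul(Add(-2, w), Add(175, w)) (Function('X')(w) = Mul(Add(w, -2), Add(w, 175)) = Mul(Add(-2, w), Add(175, w)))
Add(Add(Add(-10396, -13410), 13605), Function('X')(180)) = Add(Add(Add(-10396, -13410), 13605), Add(-350, Pow(180, 2), Mul(173, 180))) = Add(Add(-23806, 13605), Add(-350, 32400, 31140)) = Add(-10201, 63190) = 52989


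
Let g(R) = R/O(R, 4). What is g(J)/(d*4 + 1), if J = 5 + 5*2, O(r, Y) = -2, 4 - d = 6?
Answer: 15/14 ≈ 1.0714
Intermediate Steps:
d = -2 (d = 4 - 1*6 = 4 - 6 = -2)
J = 15 (J = 5 + 10 = 15)
g(R) = -R/2 (g(R) = R/(-2) = R*(-½) = -R/2)
g(J)/(d*4 + 1) = (-½*15)/(-2*4 + 1) = -15/(2*(-8 + 1)) = -15/2/(-7) = -15/2*(-⅐) = 15/14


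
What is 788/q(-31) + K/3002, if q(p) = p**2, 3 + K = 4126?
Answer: 333041/151838 ≈ 2.1934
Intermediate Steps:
K = 4123 (K = -3 + 4126 = 4123)
788/q(-31) + K/3002 = 788/((-31)**2) + 4123/3002 = 788/961 + 4123*(1/3002) = 788*(1/961) + 217/158 = 788/961 + 217/158 = 333041/151838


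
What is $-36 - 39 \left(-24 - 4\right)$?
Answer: $1056$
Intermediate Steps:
$-36 - 39 \left(-24 - 4\right) = -36 - -1092 = -36 + 1092 = 1056$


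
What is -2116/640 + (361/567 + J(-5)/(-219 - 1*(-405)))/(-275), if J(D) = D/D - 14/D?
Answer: -2558862091/773388000 ≈ -3.3086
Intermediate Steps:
J(D) = 1 - 14/D
-2116/640 + (361/567 + J(-5)/(-219 - 1*(-405)))/(-275) = -2116/640 + (361/567 + ((-14 - 5)/(-5))/(-219 - 1*(-405)))/(-275) = -2116*1/640 + (361*(1/567) + (-⅕*(-19))/(-219 + 405))*(-1/275) = -529/160 + (361/567 + (19/5)/186)*(-1/275) = -529/160 + (361/567 + (19/5)*(1/186))*(-1/275) = -529/160 + (361/567 + 19/930)*(-1/275) = -529/160 + (115501/175770)*(-1/275) = -529/160 - 115501/48336750 = -2558862091/773388000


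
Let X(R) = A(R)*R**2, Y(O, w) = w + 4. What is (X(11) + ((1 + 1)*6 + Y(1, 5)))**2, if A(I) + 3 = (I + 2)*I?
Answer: 287675521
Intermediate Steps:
A(I) = -3 + I*(2 + I) (A(I) = -3 + (I + 2)*I = -3 + (2 + I)*I = -3 + I*(2 + I))
Y(O, w) = 4 + w
X(R) = R**2*(-3 + R**2 + 2*R) (X(R) = (-3 + R**2 + 2*R)*R**2 = R**2*(-3 + R**2 + 2*R))
(X(11) + ((1 + 1)*6 + Y(1, 5)))**2 = (11**2*(-3 + 11**2 + 2*11) + ((1 + 1)*6 + (4 + 5)))**2 = (121*(-3 + 121 + 22) + (2*6 + 9))**2 = (121*140 + (12 + 9))**2 = (16940 + 21)**2 = 16961**2 = 287675521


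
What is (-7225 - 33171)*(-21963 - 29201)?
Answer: 2066820944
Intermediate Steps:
(-7225 - 33171)*(-21963 - 29201) = -40396*(-51164) = 2066820944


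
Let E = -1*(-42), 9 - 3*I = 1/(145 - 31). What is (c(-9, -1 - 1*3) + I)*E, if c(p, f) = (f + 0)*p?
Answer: 93359/57 ≈ 1637.9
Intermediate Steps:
I = 1025/342 (I = 3 - 1/(3*(145 - 31)) = 3 - ⅓/114 = 3 - ⅓*1/114 = 3 - 1/342 = 1025/342 ≈ 2.9971)
E = 42
c(p, f) = f*p
(c(-9, -1 - 1*3) + I)*E = ((-1 - 1*3)*(-9) + 1025/342)*42 = ((-1 - 3)*(-9) + 1025/342)*42 = (-4*(-9) + 1025/342)*42 = (36 + 1025/342)*42 = (13337/342)*42 = 93359/57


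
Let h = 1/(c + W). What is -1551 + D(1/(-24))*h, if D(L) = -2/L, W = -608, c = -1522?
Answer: -550613/355 ≈ -1551.0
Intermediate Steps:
h = -1/2130 (h = 1/(-1522 - 608) = 1/(-2130) = -1/2130 ≈ -0.00046948)
-1551 + D(1/(-24))*h = -1551 - 2/(1/(-24))*(-1/2130) = -1551 - 2/(-1/24)*(-1/2130) = -1551 - 2*(-24)*(-1/2130) = -1551 + 48*(-1/2130) = -1551 - 8/355 = -550613/355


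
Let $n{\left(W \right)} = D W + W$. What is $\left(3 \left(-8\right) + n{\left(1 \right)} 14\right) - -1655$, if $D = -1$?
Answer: $1631$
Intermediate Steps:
$n{\left(W \right)} = 0$ ($n{\left(W \right)} = - W + W = 0$)
$\left(3 \left(-8\right) + n{\left(1 \right)} 14\right) - -1655 = \left(3 \left(-8\right) + 0 \cdot 14\right) - -1655 = \left(-24 + 0\right) + 1655 = -24 + 1655 = 1631$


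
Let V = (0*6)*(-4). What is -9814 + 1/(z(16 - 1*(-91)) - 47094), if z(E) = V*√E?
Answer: -462180517/47094 ≈ -9814.0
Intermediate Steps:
V = 0 (V = 0*(-4) = 0)
z(E) = 0 (z(E) = 0*√E = 0)
-9814 + 1/(z(16 - 1*(-91)) - 47094) = -9814 + 1/(0 - 47094) = -9814 + 1/(-47094) = -9814 - 1/47094 = -462180517/47094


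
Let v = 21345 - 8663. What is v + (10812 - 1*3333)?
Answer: 20161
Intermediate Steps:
v = 12682
v + (10812 - 1*3333) = 12682 + (10812 - 1*3333) = 12682 + (10812 - 3333) = 12682 + 7479 = 20161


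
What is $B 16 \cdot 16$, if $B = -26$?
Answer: $-6656$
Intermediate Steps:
$B 16 \cdot 16 = \left(-26\right) 16 \cdot 16 = \left(-416\right) 16 = -6656$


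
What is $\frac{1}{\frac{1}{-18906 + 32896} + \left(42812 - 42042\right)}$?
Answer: $\frac{13990}{10772301} \approx 0.0012987$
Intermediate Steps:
$\frac{1}{\frac{1}{-18906 + 32896} + \left(42812 - 42042\right)} = \frac{1}{\frac{1}{13990} + 770} = \frac{1}{\frac{10772301}{13990}} = \frac{13990}{10772301}$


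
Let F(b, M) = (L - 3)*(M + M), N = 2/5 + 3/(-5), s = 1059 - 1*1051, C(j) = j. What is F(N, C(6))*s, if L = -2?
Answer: -480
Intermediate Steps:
s = 8 (s = 1059 - 1051 = 8)
N = -⅕ (N = 2*(⅕) + 3*(-⅕) = ⅖ - ⅗ = -⅕ ≈ -0.20000)
F(b, M) = -10*M (F(b, M) = (-2 - 3)*(M + M) = -10*M)
F(N, C(6))*s = -10*6*8 = -60*8 = -480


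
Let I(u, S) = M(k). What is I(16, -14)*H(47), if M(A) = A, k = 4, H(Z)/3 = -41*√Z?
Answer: -492*√47 ≈ -3373.0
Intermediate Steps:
H(Z) = -123*√Z (H(Z) = 3*(-41*√Z) = -123*√Z)
I(u, S) = 4
I(16, -14)*H(47) = 4*(-123*√47) = -492*√47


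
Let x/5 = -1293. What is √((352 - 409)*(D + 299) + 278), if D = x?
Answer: 2*√87935 ≈ 593.08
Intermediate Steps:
x = -6465 (x = 5*(-1293) = -6465)
D = -6465
√((352 - 409)*(D + 299) + 278) = √((352 - 409)*(-6465 + 299) + 278) = √(-57*(-6166) + 278) = √(351462 + 278) = √351740 = 2*√87935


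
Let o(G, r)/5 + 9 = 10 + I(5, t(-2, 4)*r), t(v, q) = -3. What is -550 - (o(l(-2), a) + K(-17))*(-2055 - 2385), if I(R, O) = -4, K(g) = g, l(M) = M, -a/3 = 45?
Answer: -142630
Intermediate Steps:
a = -135 (a = -3*45 = -135)
o(G, r) = -15 (o(G, r) = -45 + 5*(10 - 4) = -45 + 5*6 = -45 + 30 = -15)
-550 - (o(l(-2), a) + K(-17))*(-2055 - 2385) = -550 - (-15 - 17)*(-2055 - 2385) = -550 - (-32)*(-4440) = -550 - 1*142080 = -550 - 142080 = -142630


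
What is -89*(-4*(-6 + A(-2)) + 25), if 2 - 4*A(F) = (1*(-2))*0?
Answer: -4183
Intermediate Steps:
A(F) = 1/2 (A(F) = 1/2 - 1*(-2)*0/4 = 1/2 - (-1)*0/2 = 1/2 - 1/4*0 = 1/2 + 0 = 1/2)
-89*(-4*(-6 + A(-2)) + 25) = -89*(-4*(-6 + 1/2) + 25) = -89*(-4*(-11/2) + 25) = -89*(22 + 25) = -89*47 = -4183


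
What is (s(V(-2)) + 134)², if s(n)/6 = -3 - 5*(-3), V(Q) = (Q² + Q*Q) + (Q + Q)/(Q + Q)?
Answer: 42436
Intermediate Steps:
V(Q) = 1 + 2*Q² (V(Q) = (Q² + Q²) + (2*Q)/((2*Q)) = 2*Q² + (2*Q)*(1/(2*Q)) = 2*Q² + 1 = 1 + 2*Q²)
s(n) = 72 (s(n) = 6*(-3 - 5*(-3)) = 6*(-3 + 15) = 6*12 = 72)
(s(V(-2)) + 134)² = (72 + 134)² = 206² = 42436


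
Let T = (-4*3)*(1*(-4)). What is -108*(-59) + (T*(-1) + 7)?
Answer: 6331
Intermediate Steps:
T = 48 (T = -12*(-4) = 48)
-108*(-59) + (T*(-1) + 7) = -108*(-59) + (48*(-1) + 7) = 6372 + (-48 + 7) = 6372 - 41 = 6331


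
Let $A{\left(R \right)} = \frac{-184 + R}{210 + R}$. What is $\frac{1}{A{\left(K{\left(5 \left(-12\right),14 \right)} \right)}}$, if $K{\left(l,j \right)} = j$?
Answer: $- \frac{112}{85} \approx -1.3176$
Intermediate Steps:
$A{\left(R \right)} = \frac{-184 + R}{210 + R}$
$\frac{1}{A{\left(K{\left(5 \left(-12\right),14 \right)} \right)}} = \frac{1}{\frac{1}{210 + 14} \left(-184 + 14\right)} = \frac{1}{\frac{1}{224} \left(-170\right)} = \frac{1}{- \frac{85}{112}} = - \frac{112}{85}$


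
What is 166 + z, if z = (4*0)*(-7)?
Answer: 166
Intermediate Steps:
z = 0 (z = 0*(-7) = 0)
166 + z = 166 + 0 = 166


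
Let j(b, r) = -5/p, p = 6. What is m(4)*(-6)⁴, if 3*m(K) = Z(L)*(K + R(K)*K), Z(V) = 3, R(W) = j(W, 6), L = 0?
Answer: 864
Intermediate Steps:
j(b, r) = -⅚ (j(b, r) = -5/6 = -5*⅙ = -⅚)
R(W) = -⅚
m(K) = K/6 (m(K) = (3*(K - 5*K/6))/3 = (3*(K/6))/3 = (K/2)/3 = K/6)
m(4)*(-6)⁴ = ((⅙)*4)*(-6)⁴ = (⅔)*1296 = 864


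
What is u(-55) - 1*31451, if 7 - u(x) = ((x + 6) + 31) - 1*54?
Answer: -31372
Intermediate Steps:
u(x) = 24 - x (u(x) = 7 - (((x + 6) + 31) - 1*54) = 7 - (((6 + x) + 31) - 54) = 7 - ((37 + x) - 54) = 7 - (-17 + x) = 7 + (17 - x) = 24 - x)
u(-55) - 1*31451 = (24 - 1*(-55)) - 1*31451 = (24 + 55) - 31451 = 79 - 31451 = -31372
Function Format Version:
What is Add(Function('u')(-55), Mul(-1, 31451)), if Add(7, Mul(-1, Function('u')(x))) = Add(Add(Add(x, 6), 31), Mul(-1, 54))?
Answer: -31372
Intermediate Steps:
Function('u')(x) = Add(24, Mul(-1, x)) (Function('u')(x) = Add(7, Mul(-1, Add(Add(Add(x, 6), 31), Mul(-1, 54)))) = Add(7, Mul(-1, Add(Add(Add(6, x), 31), -54))) = Add(7, Mul(-1, Add(Add(37, x), -54))) = Add(7, Mul(-1, Add(-17, x))) = Add(7, Add(17, Mul(-1, x))) = Add(24, Mul(-1, x)))
Add(Function('u')(-55), Mul(-1, 31451)) = Add(Add(24, Mul(-1, -55)), Mul(-1, 31451)) = Add(Add(24, 55), -31451) = Add(79, -31451) = -31372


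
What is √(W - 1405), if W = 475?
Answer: I*√930 ≈ 30.496*I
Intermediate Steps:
√(W - 1405) = √(475 - 1405) = √(-930) = I*√930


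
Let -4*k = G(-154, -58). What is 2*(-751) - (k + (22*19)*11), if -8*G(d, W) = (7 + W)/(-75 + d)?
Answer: -44700851/7328 ≈ -6100.0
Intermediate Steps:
G(d, W) = -(7 + W)/(8*(-75 + d))
k = 51/7328 (k = -(-7 - 1*(-58))/(32*(-75 - 154)) = -(-7 + 58)/(32*(-229)) = -(-1)*51/(32*229) = -¼*(-51/1832) = 51/7328 ≈ 0.0069596)
2*(-751) - (k + (22*19)*11) = 2*(-751) - (51/7328 + (22*19)*11) = -1502 - (51/7328 + 418*11) = -1502 - (51/7328 + 4598) = -1502 - 1*33694195/7328 = -1502 - 33694195/7328 = -44700851/7328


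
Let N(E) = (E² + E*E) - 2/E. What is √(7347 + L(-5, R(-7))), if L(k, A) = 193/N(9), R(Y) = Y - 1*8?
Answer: √973606179/364 ≈ 85.722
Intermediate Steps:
N(E) = -2/E + 2*E² (N(E) = (E² + E²) - 2/E = 2*E² - 2/E = -2/E + 2*E²)
R(Y) = -8 + Y (R(Y) = Y - 8 = -8 + Y)
L(k, A) = 1737/1456 (L(k, A) = 193/((2*(-1 + 9³)/9)) = 193/((2*(⅑)*(-1 + 729))) = 193/((2*(⅑)*728)) = 193/(1456/9) = 193*(9/1456) = 1737/1456)
√(7347 + L(-5, R(-7))) = √(7347 + 1737/1456) = √(10698969/1456) = √973606179/364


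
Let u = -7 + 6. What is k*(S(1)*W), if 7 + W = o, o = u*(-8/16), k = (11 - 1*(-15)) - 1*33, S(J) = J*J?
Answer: 91/2 ≈ 45.500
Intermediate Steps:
u = -1
S(J) = J²
k = -7 (k = (11 + 15) - 33 = 26 - 33 = -7)
o = ½ (o = -(-8)/16 = -1*(-½) = ½ ≈ 0.50000)
W = -13/2 (W = -7 + ½ = -13/2 ≈ -6.5000)
k*(S(1)*W) = -7*1²*(-13)/2 = -7*(-13)/2 = -7*(-13/2) = 91/2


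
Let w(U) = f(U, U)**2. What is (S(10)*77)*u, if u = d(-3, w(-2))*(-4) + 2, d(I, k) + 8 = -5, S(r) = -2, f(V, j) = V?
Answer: -8316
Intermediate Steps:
w(U) = U**2
d(I, k) = -13 (d(I, k) = -8 - 5 = -13)
u = 54 (u = -13*(-4) + 2 = 52 + 2 = 54)
(S(10)*77)*u = -2*77*54 = -154*54 = -8316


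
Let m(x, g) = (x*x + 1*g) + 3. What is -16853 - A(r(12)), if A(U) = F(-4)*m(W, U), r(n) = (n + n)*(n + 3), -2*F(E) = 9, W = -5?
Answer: -15107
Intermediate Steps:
m(x, g) = 3 + g + x**2 (m(x, g) = (x**2 + g) + 3 = (g + x**2) + 3 = 3 + g + x**2)
F(E) = -9/2 (F(E) = -1/2*9 = -9/2)
r(n) = 2*n*(3 + n) (r(n) = (2*n)*(3 + n) = 2*n*(3 + n))
A(U) = -126 - 9*U/2 (A(U) = -9*(3 + U + (-5)**2)/2 = -9*(3 + U + 25)/2 = -9*(28 + U)/2 = -126 - 9*U/2)
-16853 - A(r(12)) = -16853 - (-126 - 9*12*(3 + 12)) = -16853 - (-126 - 9*12*15) = -16853 - (-126 - 9/2*360) = -16853 - (-126 - 1620) = -16853 - 1*(-1746) = -16853 + 1746 = -15107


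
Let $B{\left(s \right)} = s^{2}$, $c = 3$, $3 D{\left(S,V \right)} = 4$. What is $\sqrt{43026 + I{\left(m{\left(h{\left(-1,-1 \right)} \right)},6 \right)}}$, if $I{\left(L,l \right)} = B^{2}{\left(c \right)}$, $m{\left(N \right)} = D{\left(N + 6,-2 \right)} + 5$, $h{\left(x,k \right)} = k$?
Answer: $\sqrt{43107} \approx 207.62$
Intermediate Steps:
$D{\left(S,V \right)} = \frac{4}{3}$ ($D{\left(S,V \right)} = \frac{1}{3} \cdot 4 = \frac{4}{3}$)
$m{\left(N \right)} = \frac{19}{3}$ ($m{\left(N \right)} = \frac{4}{3} + 5 = \frac{19}{3}$)
$I{\left(L,l \right)} = 81$ ($I{\left(L,l \right)} = \left(3^{2}\right)^{2} = 9^{2} = 81$)
$\sqrt{43026 + I{\left(m{\left(h{\left(-1,-1 \right)} \right)},6 \right)}} = \sqrt{43026 + 81} = \sqrt{43107}$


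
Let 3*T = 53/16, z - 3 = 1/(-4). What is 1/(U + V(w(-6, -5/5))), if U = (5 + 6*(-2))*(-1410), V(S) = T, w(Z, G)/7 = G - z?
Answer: 48/473813 ≈ 0.00010131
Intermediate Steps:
z = 11/4 (z = 3 + 1/(-4) = 3 - 1/4 = 11/4 ≈ 2.7500)
T = 53/48 (T = (53/16)/3 = (53*(1/16))/3 = (1/3)*(53/16) = 53/48 ≈ 1.1042)
w(Z, G) = -77/4 + 7*G (w(Z, G) = 7*(G - 1*11/4) = 7*(G - 11/4) = 7*(-11/4 + G) = -77/4 + 7*G)
V(S) = 53/48
U = 9870 (U = (5 - 12)*(-1410) = -7*(-1410) = 9870)
1/(U + V(w(-6, -5/5))) = 1/(9870 + 53/48) = 1/(473813/48) = 48/473813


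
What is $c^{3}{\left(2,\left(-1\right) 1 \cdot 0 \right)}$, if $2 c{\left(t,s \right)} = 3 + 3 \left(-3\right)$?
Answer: $-27$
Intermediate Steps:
$c{\left(t,s \right)} = -3$ ($c{\left(t,s \right)} = \frac{3 + 3 \left(-3\right)}{2} = \frac{3 - 9}{2} = \frac{1}{2} \left(-6\right) = -3$)
$c^{3}{\left(2,\left(-1\right) 1 \cdot 0 \right)} = \left(-3\right)^{3} = -27$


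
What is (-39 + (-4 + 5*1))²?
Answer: 1444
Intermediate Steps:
(-39 + (-4 + 5*1))² = (-39 + (-4 + 5))² = (-39 + 1)² = (-38)² = 1444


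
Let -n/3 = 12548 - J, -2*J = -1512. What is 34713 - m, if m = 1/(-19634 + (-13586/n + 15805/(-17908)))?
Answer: 4906650239500155/141349069003 ≈ 34713.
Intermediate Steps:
J = 756 (J = -1/2*(-1512) = 756)
n = -35376 (n = -3*(12548 - 1*756) = -3*(12548 - 756) = -3*11792 = -35376)
m = -7199016/141349069003 (m = 1/(-19634 + (-13586/(-35376) + 15805/(-17908))) = 1/(-19634 + (-13586*(-1/35376) + 15805*(-1/17908))) = 1/(-19634 + (6793/17688 - 15805/17908)) = 1/(-19634 - 3588859/7199016) = 1/(-141349069003/7199016) = -7199016/141349069003 ≈ -5.0931e-5)
34713 - m = 34713 - 1*(-7199016/141349069003) = 34713 + 7199016/141349069003 = 4906650239500155/141349069003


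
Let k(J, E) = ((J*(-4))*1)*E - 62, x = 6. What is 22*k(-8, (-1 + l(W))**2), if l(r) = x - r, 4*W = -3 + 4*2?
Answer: 8536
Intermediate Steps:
W = 5/4 (W = (-3 + 4*2)/4 = (-3 + 8)/4 = (1/4)*5 = 5/4 ≈ 1.2500)
l(r) = 6 - r
k(J, E) = -62 - 4*E*J (k(J, E) = (-4*J*1)*E - 62 = (-4*J)*E - 62 = -4*E*J - 62 = -62 - 4*E*J)
22*k(-8, (-1 + l(W))**2) = 22*(-62 - 4*(-1 + (6 - 1*5/4))**2*(-8)) = 22*(-62 - 4*(-1 + (6 - 5/4))**2*(-8)) = 22*(-62 - 4*(-1 + 19/4)**2*(-8)) = 22*(-62 - 4*(15/4)**2*(-8)) = 22*(-62 - 4*225/16*(-8)) = 22*(-62 + 450) = 22*388 = 8536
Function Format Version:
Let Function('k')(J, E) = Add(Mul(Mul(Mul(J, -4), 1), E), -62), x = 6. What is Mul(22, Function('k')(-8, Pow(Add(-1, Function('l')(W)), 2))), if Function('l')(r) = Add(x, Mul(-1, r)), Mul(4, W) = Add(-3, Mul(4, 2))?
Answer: 8536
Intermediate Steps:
W = Rational(5, 4) (W = Mul(Rational(1, 4), Add(-3, Mul(4, 2))) = Mul(Rational(1, 4), Add(-3, 8)) = Mul(Rational(1, 4), 5) = Rational(5, 4) ≈ 1.2500)
Function('l')(r) = Add(6, Mul(-1, r))
Function('k')(J, E) = Add(-62, Mul(-4, E, J)) (Function('k')(J, E) = Add(Mul(Mul(Mul(-4, J), 1), E), -62) = Add(Mul(Mul(-4, J), E), -62) = Add(Mul(-4, E, J), -62) = Add(-62, Mul(-4, E, J)))
Mul(22, Function('k')(-8, Pow(Add(-1, Function('l')(W)), 2))) = Mul(22, Add(-62, Mul(-4, Pow(Add(-1, Add(6, Mul(-1, Rational(5, 4)))), 2), -8))) = Mul(22, Add(-62, Mul(-4, Pow(Add(-1, Add(6, Rational(-5, 4))), 2), -8))) = Mul(22, Add(-62, Mul(-4, Pow(Add(-1, Rational(19, 4)), 2), -8))) = Mul(22, Add(-62, Mul(-4, Pow(Rational(15, 4), 2), -8))) = Mul(22, Add(-62, Mul(-4, Rational(225, 16), -8))) = Mul(22, Add(-62, 450)) = Mul(22, 388) = 8536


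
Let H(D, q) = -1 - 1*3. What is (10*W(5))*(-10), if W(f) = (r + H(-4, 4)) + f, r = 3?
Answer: -400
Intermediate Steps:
H(D, q) = -4 (H(D, q) = -1 - 3 = -4)
W(f) = -1 + f (W(f) = (3 - 4) + f = -1 + f)
(10*W(5))*(-10) = (10*(-1 + 5))*(-10) = (10*4)*(-10) = 40*(-10) = -400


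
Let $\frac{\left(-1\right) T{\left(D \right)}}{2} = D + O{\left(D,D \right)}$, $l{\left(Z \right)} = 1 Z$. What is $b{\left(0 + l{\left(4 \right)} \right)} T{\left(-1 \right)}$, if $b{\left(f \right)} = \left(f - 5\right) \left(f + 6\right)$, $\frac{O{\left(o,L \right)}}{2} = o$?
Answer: $-60$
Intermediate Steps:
$l{\left(Z \right)} = Z$
$O{\left(o,L \right)} = 2 o$
$T{\left(D \right)} = - 6 D$ ($T{\left(D \right)} = - 2 \left(D + 2 D\right) = - 2 \cdot 3 D = - 6 D$)
$b{\left(f \right)} = \left(-5 + f\right) \left(6 + f\right)$
$b{\left(0 + l{\left(4 \right)} \right)} T{\left(-1 \right)} = \left(-30 + \left(0 + 4\right) + \left(0 + 4\right)^{2}\right) \left(\left(-6\right) \left(-1\right)\right) = \left(-30 + 4 + 4^{2}\right) 6 = \left(-30 + 4 + 16\right) 6 = \left(-10\right) 6 = -60$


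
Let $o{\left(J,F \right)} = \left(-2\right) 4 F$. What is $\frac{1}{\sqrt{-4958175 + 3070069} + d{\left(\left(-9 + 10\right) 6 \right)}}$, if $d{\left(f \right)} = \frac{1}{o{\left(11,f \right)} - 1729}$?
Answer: $- \frac{1777}{5962127071275} - \frac{3157729 i \sqrt{1888106}}{5962127071275} \approx -2.9805 \cdot 10^{-10} - 0.00072776 i$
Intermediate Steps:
$o{\left(J,F \right)} = - 8 F$
$d{\left(f \right)} = \frac{1}{-1729 - 8 f}$ ($d{\left(f \right)} = \frac{1}{- 8 f - 1729} = \frac{1}{-1729 - 8 f}$)
$\frac{1}{\sqrt{-4958175 + 3070069} + d{\left(\left(-9 + 10\right) 6 \right)}} = \frac{1}{\sqrt{-4958175 + 3070069} - \frac{1}{1729 + 8 \left(-9 + 10\right) 6}} = \frac{1}{\sqrt{-1888106} - \frac{1}{1729 + 8 \cdot 1 \cdot 6}} = \frac{1}{i \sqrt{1888106} - \frac{1}{1729 + 8 \cdot 6}} = \frac{1}{i \sqrt{1888106} - \frac{1}{1729 + 48}} = \frac{1}{i \sqrt{1888106} - \frac{1}{1777}} = \frac{1}{- \frac{1}{1777} + i \sqrt{1888106}}$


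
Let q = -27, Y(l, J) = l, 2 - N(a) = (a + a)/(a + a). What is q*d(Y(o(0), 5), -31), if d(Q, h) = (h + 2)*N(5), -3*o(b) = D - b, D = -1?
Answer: 783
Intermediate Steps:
N(a) = 1 (N(a) = 2 - (a + a)/(a + a) = 2 - 2*a/(2*a) = 2 - 2*a*1/(2*a) = 2 - 1*1 = 2 - 1 = 1)
o(b) = ⅓ + b/3 (o(b) = -(-1 - b)/3 = ⅓ + b/3)
d(Q, h) = 2 + h (d(Q, h) = (h + 2)*1 = (2 + h)*1 = 2 + h)
q*d(Y(o(0), 5), -31) = -27*(2 - 31) = -27*(-29) = 783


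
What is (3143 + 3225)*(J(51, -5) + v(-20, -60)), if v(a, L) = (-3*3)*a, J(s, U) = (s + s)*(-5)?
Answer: -2101440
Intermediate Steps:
J(s, U) = -10*s (J(s, U) = (2*s)*(-5) = -10*s)
v(a, L) = -9*a
(3143 + 3225)*(J(51, -5) + v(-20, -60)) = (3143 + 3225)*(-10*51 - 9*(-20)) = 6368*(-510 + 180) = 6368*(-330) = -2101440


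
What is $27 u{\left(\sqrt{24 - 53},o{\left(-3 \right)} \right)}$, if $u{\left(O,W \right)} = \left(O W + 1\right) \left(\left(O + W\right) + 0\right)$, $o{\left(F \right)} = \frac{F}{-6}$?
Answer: $-378 + \frac{135 i \sqrt{29}}{4} \approx -378.0 + 181.75 i$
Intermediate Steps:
$o{\left(F \right)} = - \frac{F}{6}$ ($o{\left(F \right)} = F \left(- \frac{1}{6}\right) = - \frac{F}{6}$)
$u{\left(O,W \right)} = \left(1 + O W\right) \left(O + W\right)$
$27 u{\left(\sqrt{24 - 53},o{\left(-3 \right)} \right)} = 27 \left(\sqrt{24 - 53} - - \frac{1}{2} + \sqrt{24 - 53} \left(\left(- \frac{1}{6}\right) \left(-3\right)\right)^{2} + \left(- \frac{1}{6}\right) \left(-3\right) \left(\sqrt{24 - 53}\right)^{2}\right) = 27 \left(\sqrt{-29} + \frac{1}{2} + \frac{\sqrt{-29}}{4} + \frac{\left(\sqrt{-29}\right)^{2}}{2}\right) = 27 \left(i \sqrt{29} + \frac{1}{2} + i \sqrt{29} \cdot \frac{1}{4} + \frac{\left(i \sqrt{29}\right)^{2}}{2}\right) = 27 \left(i \sqrt{29} + \frac{1}{2} + \frac{i \sqrt{29}}{4} + \frac{1}{2} \left(-29\right)\right) = 27 \left(i \sqrt{29} + \frac{1}{2} + \frac{i \sqrt{29}}{4} - \frac{29}{2}\right) = 27 \left(-14 + \frac{5 i \sqrt{29}}{4}\right) = -378 + \frac{135 i \sqrt{29}}{4}$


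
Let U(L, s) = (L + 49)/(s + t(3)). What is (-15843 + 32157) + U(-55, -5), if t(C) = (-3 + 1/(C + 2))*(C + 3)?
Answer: 1778256/109 ≈ 16314.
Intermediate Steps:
t(C) = (-3 + 1/(2 + C))*(3 + C)
U(L, s) = (49 + L)/(-84/5 + s) (U(L, s) = (L + 49)/(s + (-15 - 14*3 - 3*3²)/(2 + 3)) = (49 + L)/(s + (-15 - 42 - 3*9)/5) = (49 + L)/(s + (-15 - 42 - 27)/5) = (49 + L)/(s + (⅕)*(-84)) = (49 + L)/(s - 84/5) = (49 + L)/(-84/5 + s))
(-15843 + 32157) + U(-55, -5) = (-15843 + 32157) + 5*(49 - 55)/(-84 + 5*(-5)) = 16314 + 5*(-6)/(-84 - 25) = 16314 + 5*(-6)/(-109) = 16314 + 5*(-1/109)*(-6) = 16314 + 30/109 = 1778256/109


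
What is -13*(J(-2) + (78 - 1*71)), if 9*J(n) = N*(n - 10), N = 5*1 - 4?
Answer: -221/3 ≈ -73.667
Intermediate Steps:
N = 1 (N = 5 - 4 = 1)
J(n) = -10/9 + n/9 (J(n) = (1*(n - 10))/9 = (1*(-10 + n))/9 = (-10 + n)/9 = -10/9 + n/9)
-13*(J(-2) + (78 - 1*71)) = -13*((-10/9 + (⅑)*(-2)) + (78 - 1*71)) = -13*((-10/9 - 2/9) + (78 - 71)) = -13*(-4/3 + 7) = -13*17/3 = -221/3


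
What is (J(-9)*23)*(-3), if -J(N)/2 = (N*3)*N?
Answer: 33534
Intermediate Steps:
J(N) = -6*N**2 (J(N) = -2*N*3*N = -2*3*N*N = -6*N**2)
(J(-9)*23)*(-3) = (-6*(-9)**2*23)*(-3) = (-6*81*23)*(-3) = -486*23*(-3) = -11178*(-3) = 33534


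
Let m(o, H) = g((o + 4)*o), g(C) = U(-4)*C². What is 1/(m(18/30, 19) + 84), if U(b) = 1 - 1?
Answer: 1/84 ≈ 0.011905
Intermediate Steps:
U(b) = 0
g(C) = 0 (g(C) = 0*C² = 0)
m(o, H) = 0
1/(m(18/30, 19) + 84) = 1/(0 + 84) = 1/84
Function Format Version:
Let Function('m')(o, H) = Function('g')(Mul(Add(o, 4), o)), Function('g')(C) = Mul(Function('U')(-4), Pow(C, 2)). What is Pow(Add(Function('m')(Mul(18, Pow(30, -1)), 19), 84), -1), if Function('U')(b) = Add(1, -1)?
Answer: Rational(1, 84) ≈ 0.011905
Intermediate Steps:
Function('U')(b) = 0
Function('g')(C) = 0 (Function('g')(C) = Mul(0, Pow(C, 2)) = 0)
Function('m')(o, H) = 0
Pow(Add(Function('m')(Mul(18, Pow(30, -1)), 19), 84), -1) = Pow(Add(0, 84), -1) = Pow(84, -1) = Rational(1, 84)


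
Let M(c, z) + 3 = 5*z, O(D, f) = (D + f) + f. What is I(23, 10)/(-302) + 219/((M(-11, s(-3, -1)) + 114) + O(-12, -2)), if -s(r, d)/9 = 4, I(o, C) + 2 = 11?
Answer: -66903/25670 ≈ -2.6063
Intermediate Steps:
I(o, C) = 9 (I(o, C) = -2 + 11 = 9)
O(D, f) = D + 2*f
s(r, d) = -36 (s(r, d) = -9*4 = -36)
M(c, z) = -3 + 5*z
I(23, 10)/(-302) + 219/((M(-11, s(-3, -1)) + 114) + O(-12, -2)) = 9/(-302) + 219/(((-3 + 5*(-36)) + 114) + (-12 + 2*(-2))) = 9*(-1/302) + 219/(((-3 - 180) + 114) + (-12 - 4)) = -9/302 + 219/((-183 + 114) - 16) = -9/302 + 219/(-69 - 16) = -9/302 + 219/(-85) = -9/302 + 219*(-1/85) = -9/302 - 219/85 = -66903/25670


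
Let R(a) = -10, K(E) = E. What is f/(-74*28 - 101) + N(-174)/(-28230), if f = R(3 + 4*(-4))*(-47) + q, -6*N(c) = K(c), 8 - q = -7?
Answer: -13754567/61343790 ≈ -0.22422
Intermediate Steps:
q = 15 (q = 8 - 1*(-7) = 8 + 7 = 15)
N(c) = -c/6
f = 485 (f = -10*(-47) + 15 = 470 + 15 = 485)
f/(-74*28 - 101) + N(-174)/(-28230) = 485/(-74*28 - 101) - ⅙*(-174)/(-28230) = 485/(-2072 - 101) + 29*(-1/28230) = 485/(-2173) - 29/28230 = 485*(-1/2173) - 29/28230 = -485/2173 - 29/28230 = -13754567/61343790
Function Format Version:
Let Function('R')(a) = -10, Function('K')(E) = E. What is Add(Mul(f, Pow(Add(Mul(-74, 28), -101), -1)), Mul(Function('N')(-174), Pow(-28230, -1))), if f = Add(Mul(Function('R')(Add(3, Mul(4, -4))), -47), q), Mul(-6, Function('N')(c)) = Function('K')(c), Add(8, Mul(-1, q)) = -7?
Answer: Rational(-13754567, 61343790) ≈ -0.22422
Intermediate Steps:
q = 15 (q = Add(8, Mul(-1, -7)) = Add(8, 7) = 15)
Function('N')(c) = Mul(Rational(-1, 6), c)
f = 485 (f = Add(Mul(-10, -47), 15) = Add(470, 15) = 485)
Add(Mul(f, Pow(Add(Mul(-74, 28), -101), -1)), Mul(Function('N')(-174), Pow(-28230, -1))) = Add(Mul(485, Pow(Add(Mul(-74, 28), -101), -1)), Mul(Mul(Rational(-1, 6), -174), Pow(-28230, -1))) = Add(Mul(485, Pow(Add(-2072, -101), -1)), Mul(29, Rational(-1, 28230))) = Add(Mul(485, Pow(-2173, -1)), Rational(-29, 28230)) = Add(Mul(485, Rational(-1, 2173)), Rational(-29, 28230)) = Add(Rational(-485, 2173), Rational(-29, 28230)) = Rational(-13754567, 61343790)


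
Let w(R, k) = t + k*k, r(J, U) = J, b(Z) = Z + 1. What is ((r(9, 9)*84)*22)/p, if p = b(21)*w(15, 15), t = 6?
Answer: 36/11 ≈ 3.2727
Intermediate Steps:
b(Z) = 1 + Z
w(R, k) = 6 + k**2 (w(R, k) = 6 + k*k = 6 + k**2)
p = 5082 (p = (1 + 21)*(6 + 15**2) = 22*(6 + 225) = 22*231 = 5082)
((r(9, 9)*84)*22)/p = ((9*84)*22)/5082 = (756*22)*(1/5082) = 16632*(1/5082) = 36/11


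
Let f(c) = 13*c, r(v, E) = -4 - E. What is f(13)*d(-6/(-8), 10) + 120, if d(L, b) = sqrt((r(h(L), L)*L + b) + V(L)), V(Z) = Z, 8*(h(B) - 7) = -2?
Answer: 120 + 169*sqrt(115)/4 ≈ 573.08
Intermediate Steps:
h(B) = 27/4 (h(B) = 7 + (1/8)*(-2) = 7 - 1/4 = 27/4)
d(L, b) = sqrt(L + b + L*(-4 - L)) (d(L, b) = sqrt(((-4 - L)*L + b) + L) = sqrt((L*(-4 - L) + b) + L) = sqrt((b + L*(-4 - L)) + L) = sqrt(L + b + L*(-4 - L)))
f(13)*d(-6/(-8), 10) + 120 = (13*13)*sqrt(-6/(-8) + 10 - (-6/(-8))*(4 - 6/(-8))) + 120 = 169*sqrt(-6*(-1/8) + 10 - (-6*(-1/8))*(4 - 6*(-1/8))) + 120 = 169*sqrt(3/4 + 10 - 1*3/4*(4 + 3/4)) + 120 = 169*sqrt(3/4 + 10 - 1*3/4*19/4) + 120 = 169*sqrt(3/4 + 10 - 57/16) + 120 = 169*sqrt(115/16) + 120 = 169*(sqrt(115)/4) + 120 = 169*sqrt(115)/4 + 120 = 120 + 169*sqrt(115)/4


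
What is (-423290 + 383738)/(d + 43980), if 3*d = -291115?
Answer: 118656/159175 ≈ 0.74544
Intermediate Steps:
d = -291115/3 (d = (⅓)*(-291115) = -291115/3 ≈ -97038.)
(-423290 + 383738)/(d + 43980) = (-423290 + 383738)/(-291115/3 + 43980) = -39552/(-159175/3) = -39552*(-3/159175) = 118656/159175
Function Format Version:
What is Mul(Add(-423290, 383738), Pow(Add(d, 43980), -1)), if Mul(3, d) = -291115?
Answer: Rational(118656, 159175) ≈ 0.74544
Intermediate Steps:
d = Rational(-291115, 3) (d = Mul(Rational(1, 3), -291115) = Rational(-291115, 3) ≈ -97038.)
Mul(Add(-423290, 383738), Pow(Add(d, 43980), -1)) = Mul(Add(-423290, 383738), Pow(Add(Rational(-291115, 3), 43980), -1)) = Mul(-39552, Pow(Rational(-159175, 3), -1)) = Mul(-39552, Rational(-3, 159175)) = Rational(118656, 159175)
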